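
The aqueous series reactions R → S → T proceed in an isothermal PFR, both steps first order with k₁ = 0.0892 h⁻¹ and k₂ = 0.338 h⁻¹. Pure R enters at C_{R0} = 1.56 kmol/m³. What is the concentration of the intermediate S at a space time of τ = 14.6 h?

0.148 kmol/m³

For first-order series with pure R initially, C_S(τ) = k₁C_{R0}/(k₂−k₁)·(e^(−k₁τ) − e^(−k₂τ)).
e^(−k₁τ) = e^(−0.0892×14.6) = e^(−1.302) = 0.2719; e^(−k₂τ) = e^(−4.935) = 0.007192.
C_S = 0.0892×1.56/(0.338−0.0892) × (0.2719−0.007192) = 0.5593×0.2647 = 0.1480 kmol/m³.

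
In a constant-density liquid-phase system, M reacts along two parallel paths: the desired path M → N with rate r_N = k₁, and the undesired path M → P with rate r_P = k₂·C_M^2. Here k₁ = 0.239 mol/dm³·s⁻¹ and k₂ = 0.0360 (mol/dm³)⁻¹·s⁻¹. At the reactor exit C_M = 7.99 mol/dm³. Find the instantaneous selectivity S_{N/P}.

0.104

S_{N/P} = r_N/r_P = (k₁)/(k₂·C_M^2) = (k₁/k₂)·C_M^-2.
= (0.239) / (0.0360×7.990^2) = 0.2390/2.298 = 0.104.
The undesired path is higher order in M, so low C_M (CSTR or dilute feed) favours N.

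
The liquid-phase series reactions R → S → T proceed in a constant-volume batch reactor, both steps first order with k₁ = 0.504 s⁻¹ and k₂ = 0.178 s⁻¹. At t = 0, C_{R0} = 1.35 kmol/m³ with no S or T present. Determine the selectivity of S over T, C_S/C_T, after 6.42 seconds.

0.818

Solving the coupled first-order balances gives C_S(t) = [k₁/(k₂−k₁)]·C_{R0}·(e^(−k₁t) − e^(−k₂t)).
e^(−k₁t) = e^(−0.504×6.42) = e^(−3.236) = 0.03933; e^(−k₂t) = e^(−1.143) = 0.3189.
C_S = 0.504×1.35/(0.178−0.504) × (0.03933−0.3189) = (-2.087)×(-0.2796) = 0.5836 kmol/m³.
C_R = C_{R0}e^(−k₁t) = 0.05310 kmol/m³, so C_T = C_{R0}−C_R−C_S = 0.7133 kmol/m³; C_S/C_T = 0.818.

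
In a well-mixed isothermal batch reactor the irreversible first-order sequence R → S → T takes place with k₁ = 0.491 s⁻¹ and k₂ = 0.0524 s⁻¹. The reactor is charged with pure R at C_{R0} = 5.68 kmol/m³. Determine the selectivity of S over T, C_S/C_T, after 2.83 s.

The intermediate concentration in a first-order A→B→C sequence is C_S = k₁C_{R0}(e^(−k₁t) − e^(−k₂t))/(k₂−k₁).
e^(−k₁t) = e^(−0.491×2.83) = e^(−1.390) = 0.2492; e^(−k₂t) = e^(−0.1483) = 0.8622.
C_S = 0.491×5.68/(0.0524−0.491) × (0.2492−0.8622) = (-6.359)×(-0.6130) = 3.898 kmol/m³.
C_R = C_{R0}e^(−k₁t) = 1.415 kmol/m³, so C_T = C_{R0}−C_R−C_S = 0.3669 kmol/m³; C_S/C_T = 10.6.

10.6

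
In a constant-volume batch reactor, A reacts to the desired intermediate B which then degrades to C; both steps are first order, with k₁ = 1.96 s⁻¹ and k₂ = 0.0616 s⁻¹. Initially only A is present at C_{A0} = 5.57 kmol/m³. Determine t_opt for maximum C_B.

1.82 s

Setting dC_B/dt = 0 gives t_opt = ln(k₂/k₁)/(k₂−k₁).
= ln(0.0616/1.96)/(0.0616−1.96) = ln(0.03143)/-1.898 = -3.460/-1.898 = 1.82 s.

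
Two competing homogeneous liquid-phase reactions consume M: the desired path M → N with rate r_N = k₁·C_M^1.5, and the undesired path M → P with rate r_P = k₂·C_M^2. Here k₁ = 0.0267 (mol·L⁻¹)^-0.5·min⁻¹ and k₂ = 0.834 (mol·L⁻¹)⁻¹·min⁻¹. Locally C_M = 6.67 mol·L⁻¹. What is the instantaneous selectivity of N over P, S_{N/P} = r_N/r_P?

0.0124

S_{N/P} = r_N/r_P = (k₁·C_M^1.5)/(k₂·C_M^2) = (k₁/k₂)·C_M^-0.5.
= (0.0267×6.670^1.5) / (0.834×6.670^2) = 0.4599/37.10 = 0.0124.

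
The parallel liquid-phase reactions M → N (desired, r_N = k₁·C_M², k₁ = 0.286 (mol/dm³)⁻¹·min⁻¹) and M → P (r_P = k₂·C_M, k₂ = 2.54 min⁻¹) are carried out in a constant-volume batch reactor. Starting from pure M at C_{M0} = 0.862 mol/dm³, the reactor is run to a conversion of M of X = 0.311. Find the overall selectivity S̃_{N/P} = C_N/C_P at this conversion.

C_M = C_{M0}(1−X) = 0.5939 mol/dm³.
Along a PFR/batch, dC_P/dC_M = −r_P/(r_N+r_P) = −k₂/(k₂+k₁·C_M).
Integrating from C_{M0} to C_M: C_P = (2.54/0.286)·ln[(2.54+0.286·0.862)/(2.54+0.286·0.594)] = 8.881·ln(2.787/2.710) = 0.2478 mol/dm³.
Then C_N = (C_{M0}−C_M) − C_P = 0.2681 − 0.2478 = 0.02029 mol/dm³.
S̃_{N/P} = C_N/C_P = 0.02029/0.2478 = 0.0819.

0.0819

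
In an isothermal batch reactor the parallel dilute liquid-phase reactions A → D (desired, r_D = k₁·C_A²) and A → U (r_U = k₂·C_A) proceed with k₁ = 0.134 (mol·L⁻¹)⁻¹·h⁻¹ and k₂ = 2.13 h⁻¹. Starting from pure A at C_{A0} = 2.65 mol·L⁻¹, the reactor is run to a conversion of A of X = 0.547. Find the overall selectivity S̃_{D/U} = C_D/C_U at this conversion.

0.120

C_A = C_{A0}(1−X) = 1.200 mol·L⁻¹.
Along a PFR/batch, dC_U/dC_A = −r_U/(r_D+r_U) = −k₂/(k₂+k₁·C_A).
Integrating from C_{A0} to C_A: C_U = (2.13/0.134)·ln[(2.13+0.134·2.65)/(2.13+0.134·1.20)] = 15.90·ln(2.485/2.291) = 1.294 mol·L⁻¹.
Then C_D = (C_{A0}−C_A) − C_U = 1.450 − 1.294 = 0.1559 mol·L⁻¹.
S̃_{D/U} = C_D/C_U = 0.1559/1.294 = 0.120.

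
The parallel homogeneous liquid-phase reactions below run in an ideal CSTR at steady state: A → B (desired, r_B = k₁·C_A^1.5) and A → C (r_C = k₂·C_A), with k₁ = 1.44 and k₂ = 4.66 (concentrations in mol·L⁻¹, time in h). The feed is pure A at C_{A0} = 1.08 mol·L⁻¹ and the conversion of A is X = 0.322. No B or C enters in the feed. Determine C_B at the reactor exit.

Exit C_A = C_{A0}(1−X) = 1.08×0.678 = 0.7322 mol·L⁻¹.
In a CSTR the entire volume is at exit conditions, so r_B = 1.44×0.7322^1.5 = 0.9023 and r_C = 4.66×0.7322 = 3.412.
Fraction of consumed A going to B: r_B/(r_B+r_C) = 0.2091.
C_B = 0.2091·C_{A0}·X = 0.2091×1.08×0.322 = 0.0727 mol·L⁻¹.

0.0727 mol·L⁻¹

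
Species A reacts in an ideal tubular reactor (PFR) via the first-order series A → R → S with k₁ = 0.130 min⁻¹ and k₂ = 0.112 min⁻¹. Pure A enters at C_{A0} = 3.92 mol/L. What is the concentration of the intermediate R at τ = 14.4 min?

1.29 mol/L

For first-order series with pure A initially, C_R(τ) = k₁C_{A0}/(k₂−k₁)·(e^(−k₁τ) − e^(−k₂τ)).
e^(−k₁τ) = e^(−0.130×14.4) = e^(−1.872) = 0.1538; e^(−k₂τ) = e^(−1.613) = 0.1993.
C_R = 0.130×3.92/(0.112−0.130) × (0.1538−0.1993) = (-28.31)×(-0.04551) = 1.289 mol/L.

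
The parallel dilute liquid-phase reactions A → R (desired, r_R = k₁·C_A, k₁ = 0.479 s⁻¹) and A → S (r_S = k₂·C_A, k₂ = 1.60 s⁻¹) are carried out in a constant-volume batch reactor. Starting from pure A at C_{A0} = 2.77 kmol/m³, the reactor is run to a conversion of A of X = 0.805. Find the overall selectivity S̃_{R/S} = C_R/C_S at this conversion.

0.299

C_A = C_{A0}(1−X) = 0.5401 kmol/m³.
Both paths are first order in A, so the instantaneous fraction to R is constant: dC_R/d(−C_A) = k₁/(k₁+k₂) = 0.2304.
C_R = 0.2304·(C_{A0}−C_A) = 0.2304×2.230 = 0.514 kmol/m³.
C_S = (C_{A0}−C_A)−C_R = 1.716 kmol/m³; S̃_{R/S} = 0.5138/1.716 = 0.299.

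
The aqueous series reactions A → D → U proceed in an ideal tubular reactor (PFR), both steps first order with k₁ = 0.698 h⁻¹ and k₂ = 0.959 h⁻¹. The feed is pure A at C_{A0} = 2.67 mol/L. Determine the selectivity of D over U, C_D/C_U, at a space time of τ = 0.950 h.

1.66

For first-order series with pure A initially, C_D(τ) = k₁C_{A0}/(k₂−k₁)·(e^(−k₁τ) − e^(−k₂τ)).
e^(−k₁τ) = e^(−0.698×0.950) = e^(−0.6631) = 0.5153; e^(−k₂τ) = e^(−0.9110) = 0.4021.
C_D = 0.698×2.67/(0.959−0.698) × (0.5153−0.4021) = 7.140×0.1131 = 0.8079 mol/L.
C_A = C_{A0}e^(−k₁τ) = 1.376 mol/L, so C_U = C_{A0}−C_A−C_D = 0.4863 mol/L; C_D/C_U = 1.66.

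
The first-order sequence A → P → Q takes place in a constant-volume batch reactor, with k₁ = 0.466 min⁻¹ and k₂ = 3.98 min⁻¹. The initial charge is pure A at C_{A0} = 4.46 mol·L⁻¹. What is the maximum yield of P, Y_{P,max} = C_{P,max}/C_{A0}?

0.0881

For a first-order series the maximum intermediate yield is C_{P,max}/C_{A0} = (k₁/k₂)^[k₂/(k₂−k₁)].
= (0.466/3.98)^(3.98/(3.98−0.466)) = (0.1171)^(1.133) = 0.08810.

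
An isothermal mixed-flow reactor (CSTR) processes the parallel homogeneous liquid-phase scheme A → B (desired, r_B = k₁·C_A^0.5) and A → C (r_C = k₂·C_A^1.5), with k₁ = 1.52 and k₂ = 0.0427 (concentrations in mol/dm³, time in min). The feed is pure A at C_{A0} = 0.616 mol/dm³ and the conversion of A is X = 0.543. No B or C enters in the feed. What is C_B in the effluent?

Exit C_A = C_{A0}(1−X) = 0.616×0.457 = 0.2815 mol/dm³.
Rates in a CSTR are evaluated at the outlet concentration: r_B = 1.52×0.2815^0.5 = 0.8065, r_C = 0.0427×0.2815^1.5 = 0.006378.
Fraction of consumed A going to B: r_B/(r_B+r_C) = 0.9922.
C_B = 0.9922·C_{A0}·X = 0.9922×0.616×0.543 = 0.332 mol/dm³.

0.332 mol/dm³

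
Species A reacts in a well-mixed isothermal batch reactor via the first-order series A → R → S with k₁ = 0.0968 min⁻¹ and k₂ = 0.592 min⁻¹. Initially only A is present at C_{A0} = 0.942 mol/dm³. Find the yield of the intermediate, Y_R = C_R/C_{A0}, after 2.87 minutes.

0.112

For first-order series with pure A initially, C_R(t) = k₁C_{A0}/(k₂−k₁)·(e^(−k₁t) − e^(−k₂t)).
e^(−k₁t) = e^(−0.0968×2.87) = e^(−0.2778) = 0.7574; e^(−k₂t) = e^(−1.699) = 0.1829.
C_R = 0.0968×0.942/(0.592−0.0968) × (0.7574−0.1829) = 0.1841×0.5746 = 0.1058 mol/dm³.
Y_R = C_R/C_{A0} = 0.1058/0.942 = 0.112.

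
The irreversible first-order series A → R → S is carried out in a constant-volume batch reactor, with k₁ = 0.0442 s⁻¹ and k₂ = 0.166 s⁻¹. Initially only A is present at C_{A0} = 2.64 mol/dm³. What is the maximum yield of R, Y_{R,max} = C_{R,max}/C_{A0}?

For a first-order series the maximum intermediate yield is C_{R,max}/C_{A0} = (k₁/k₂)^[k₂/(k₂−k₁)].
= (0.0442/0.166)^(0.166/(0.166−0.0442)) = (0.2663)^(1.363) = 0.1647.

0.165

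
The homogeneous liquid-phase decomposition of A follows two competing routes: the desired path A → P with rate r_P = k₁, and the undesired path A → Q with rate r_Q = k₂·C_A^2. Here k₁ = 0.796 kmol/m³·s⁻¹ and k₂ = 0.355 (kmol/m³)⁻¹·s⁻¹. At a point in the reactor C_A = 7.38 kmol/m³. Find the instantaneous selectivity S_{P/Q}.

0.0412

S_{P/Q} = r_P/r_Q = (k₁)/(k₂·C_A^2) = (k₁/k₂)·C_A^-2.
= (0.796) / (0.355×7.380^2) = 0.7960/19.33 = 0.0412.
The undesired path is higher order in A, so low C_A (CSTR or dilute feed) favours P.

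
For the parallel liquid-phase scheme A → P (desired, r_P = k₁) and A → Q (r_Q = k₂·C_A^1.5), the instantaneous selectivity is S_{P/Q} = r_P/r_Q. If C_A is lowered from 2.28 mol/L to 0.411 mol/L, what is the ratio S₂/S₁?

S_{P/Q} = (k₁/k₂)·C_A^-1.5, so S₂/S₁ = (C_{A,2}/C_{A,1})^-1.5.
= (0.411/2.28)^(-1.5) = (0.1803)^(-1.5) = 13.1.
Selectivity toward P rises as C_A falls — low-concentration operation is favoured.

13.1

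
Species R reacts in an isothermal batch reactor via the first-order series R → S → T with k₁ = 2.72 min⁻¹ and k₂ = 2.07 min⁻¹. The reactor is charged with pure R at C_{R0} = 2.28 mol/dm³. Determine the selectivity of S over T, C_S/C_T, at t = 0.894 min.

0.466

Solving the coupled first-order balances gives C_S(t) = [k₁/(k₂−k₁)]·C_{R0}·(e^(−k₁t) − e^(−k₂t)).
e^(−k₁t) = e^(−2.72×0.894) = e^(−2.432) = 0.08789; e^(−k₂t) = e^(−1.851) = 0.1571.
C_S = 2.72×2.28/(2.07−2.72) × (0.08789−0.1571) = (-9.541)×(-0.06926) = 0.6608 mol/dm³.
C_R = C_{R0}e^(−k₁t) = 0.2004 mol/dm³, so C_T = C_{R0}−C_R−C_S = 1.419 mol/dm³; C_S/C_T = 0.466.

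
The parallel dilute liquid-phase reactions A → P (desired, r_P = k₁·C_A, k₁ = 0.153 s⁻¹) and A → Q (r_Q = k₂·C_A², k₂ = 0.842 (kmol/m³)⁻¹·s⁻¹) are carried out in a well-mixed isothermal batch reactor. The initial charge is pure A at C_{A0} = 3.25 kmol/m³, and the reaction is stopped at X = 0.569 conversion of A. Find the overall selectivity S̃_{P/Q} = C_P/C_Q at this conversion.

C_A = C_{A0}(1−X) = 1.401 kmol/m³.
Along a PFR/batch, dC_P/dC_A = −r_P/(r_P+r_Q) = −k₁/(k₁+k₂·C_A).
Integrating from C_{A0} to C_A: C_P = (0.153/0.842)·ln[(0.153+0.842·3.25)/(0.153+0.842·1.40)] = 0.1817·ln(2.889/1.332) = 0.1407 kmol/m³.
C_Q = (C_{A0}−C_A)−C_P = 1.709 kmol/m³; S̃_{P/Q} = 0.1407/1.709 = 0.0823.

0.0823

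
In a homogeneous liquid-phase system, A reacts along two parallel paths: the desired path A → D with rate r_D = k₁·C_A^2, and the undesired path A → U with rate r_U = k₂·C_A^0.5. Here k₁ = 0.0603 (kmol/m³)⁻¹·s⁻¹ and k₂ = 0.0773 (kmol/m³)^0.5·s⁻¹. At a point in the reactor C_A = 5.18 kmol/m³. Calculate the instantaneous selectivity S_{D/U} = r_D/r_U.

9.20

S_{D/U} = r_D/r_U = (k₁·C_A^2)/(k₂·C_A^0.5) = (k₁/k₂)·C_A^1.5.
= (0.0603×5.180^2) / (0.0773×5.180^0.5) = 1.618/0.1759 = 9.20.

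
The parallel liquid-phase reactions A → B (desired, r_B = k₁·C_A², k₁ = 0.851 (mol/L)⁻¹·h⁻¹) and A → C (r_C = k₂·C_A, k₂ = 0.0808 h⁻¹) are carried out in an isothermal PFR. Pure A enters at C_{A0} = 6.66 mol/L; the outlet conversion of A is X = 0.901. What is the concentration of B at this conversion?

C_A = C_{A0}(1−X) = 0.6593 mol/L.
Along a PFR/batch, dC_C/dC_A = −r_C/(r_B+r_C) = −k₂/(k₂+k₁·C_A).
Integrating from C_{A0} to C_A: C_C = (0.0808/0.851)·ln[(0.0808+0.851·6.66)/(0.0808+0.851·0.659)] = 0.09495·ln(5.748/0.6419) = 0.2081 mol/L.
Then C_B = (C_{A0}−C_A) − C_C = 6.001 − 0.2081 = 5.793 mol/L.

5.79 mol/L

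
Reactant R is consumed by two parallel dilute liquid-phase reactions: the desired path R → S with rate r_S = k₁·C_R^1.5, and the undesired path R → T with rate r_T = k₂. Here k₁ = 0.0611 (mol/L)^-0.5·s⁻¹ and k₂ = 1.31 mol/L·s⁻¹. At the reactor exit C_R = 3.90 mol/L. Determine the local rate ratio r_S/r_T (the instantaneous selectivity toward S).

0.359

S_{S/T} = r_S/r_T = (k₁·C_R^1.5)/(k₂) = (k₁/k₂)·C_R^1.5.
= (0.0611×3.900^1.5) / (1.31) = 0.4706/1.310 = 0.359.
Since the desired path is higher order in R, keeping C_R high (PFR or concentrated feed) favours S.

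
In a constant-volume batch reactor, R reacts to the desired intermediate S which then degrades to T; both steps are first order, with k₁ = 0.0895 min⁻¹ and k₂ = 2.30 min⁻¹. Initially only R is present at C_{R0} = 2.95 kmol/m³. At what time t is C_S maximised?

1.47 min

For first-order series the maximum of C_S occurs at t_opt = ln(k₂/k₁)/(k₂−k₁).
= ln(2.30/0.0895)/(2.30−0.0895) = ln(25.70)/2.210 = 3.246/2.210 = 1.47 min.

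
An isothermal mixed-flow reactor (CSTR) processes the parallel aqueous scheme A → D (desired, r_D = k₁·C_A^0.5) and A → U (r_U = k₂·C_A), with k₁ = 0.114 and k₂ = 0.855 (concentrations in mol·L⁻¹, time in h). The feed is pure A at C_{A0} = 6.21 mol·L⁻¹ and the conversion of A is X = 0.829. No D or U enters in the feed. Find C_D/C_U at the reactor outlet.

0.129

Exit C_A = C_{A0}(1−X) = 6.21×0.171 = 1.062 mol·L⁻¹.
Rates in a CSTR are evaluated at the outlet concentration: r_D = 0.114×1.062^0.5 = 0.1175, r_U = 0.855×1.062 = 0.9079.
Overall selectivity = C_D/C_U = r_Dτ/(r_Uτ) = r_D/r_U = 0.129.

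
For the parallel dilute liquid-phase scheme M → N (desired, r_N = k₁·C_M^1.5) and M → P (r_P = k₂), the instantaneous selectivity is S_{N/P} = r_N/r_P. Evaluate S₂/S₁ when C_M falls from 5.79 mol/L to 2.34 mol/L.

S_{N/P} = (k₁/k₂)·C_M^1.5, so S₂/S₁ = (C_{M,2}/C_{M,1})^1.5.
= (2.34/5.79)^1.5 = (0.4041)^1.5 = 0.257.
Selectivity toward N falls as C_M falls — high-concentration operation is favoured.

0.257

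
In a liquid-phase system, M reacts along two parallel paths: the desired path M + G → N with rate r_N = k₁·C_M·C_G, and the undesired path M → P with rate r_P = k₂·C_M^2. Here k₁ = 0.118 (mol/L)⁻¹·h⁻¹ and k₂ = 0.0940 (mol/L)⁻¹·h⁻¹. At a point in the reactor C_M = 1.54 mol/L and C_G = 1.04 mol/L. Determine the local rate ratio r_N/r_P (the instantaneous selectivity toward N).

0.848

S_{N/P} = r_N/r_P = (k₁·C_M·C_G)/(k₂·C_M^2) = (k₁/k₂)·C_M⁻¹·C_G.
= (0.118×1.540×1.040) / (0.0940×1.540^2) = 0.1890/0.2229 = 0.848.
The undesired path is higher order in M, so low C_M (CSTR or dilute feed) favours N.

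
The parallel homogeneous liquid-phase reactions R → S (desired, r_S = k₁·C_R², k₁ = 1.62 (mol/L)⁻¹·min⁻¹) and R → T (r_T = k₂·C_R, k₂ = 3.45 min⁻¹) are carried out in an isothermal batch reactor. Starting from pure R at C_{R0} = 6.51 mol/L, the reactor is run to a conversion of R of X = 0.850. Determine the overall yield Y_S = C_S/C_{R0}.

0.515

C_R = C_{R0}(1−X) = 0.9765 mol/L.
Along a PFR/batch, dC_T/dC_R = −r_T/(r_S+r_T) = −k₂/(k₂+k₁·C_R).
Integrating from C_{R0} to C_R: C_T = (3.45/1.62)·ln[(3.45+1.62·6.51)/(3.45+1.62·0.977)] = 2.130·ln(14.00/5.032) = 2.179 mol/L.
Then C_S = (C_{R0}−C_R) − C_T = 5.534 − 2.179 = 3.355 mol/L.
Y_S = C_S/C_{R0} = 3.355/6.51 = 0.515.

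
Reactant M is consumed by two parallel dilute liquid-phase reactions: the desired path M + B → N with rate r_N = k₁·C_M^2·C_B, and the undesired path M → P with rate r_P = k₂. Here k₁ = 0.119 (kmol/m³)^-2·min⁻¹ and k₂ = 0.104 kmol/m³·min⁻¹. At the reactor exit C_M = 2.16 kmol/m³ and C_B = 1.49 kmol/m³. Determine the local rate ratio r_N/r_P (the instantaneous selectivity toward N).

S_{N/P} = r_N/r_P = (k₁·C_M^2·C_B)/(k₂) = (k₁/k₂)·C_M^2·C_B.
= (0.119×2.160^2×1.490) / (0.104) = 0.8273/0.1040 = 7.95.
Since the desired path is higher order in M, keeping C_M high (PFR or concentrated feed) favours N.

7.95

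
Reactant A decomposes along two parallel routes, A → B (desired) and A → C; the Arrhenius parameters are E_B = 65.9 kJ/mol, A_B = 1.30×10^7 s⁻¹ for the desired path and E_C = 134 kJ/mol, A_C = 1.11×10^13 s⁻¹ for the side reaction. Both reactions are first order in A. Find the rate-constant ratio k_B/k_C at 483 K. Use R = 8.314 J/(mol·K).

Since both paths have the same order in A, the concentration cancels and S_{B/C} = k_B/k_C = (A_B/A_C)·exp[(E_C−E_B)/(RT)].
(E_C−E_B)/(RT) = (134−65.9)×10³/(8.314×483) = 68100/4016 = 16.96.
k_B/k_C = (1.30×10^7/1.11×10^13)·exp(16.96) = 1.171×10^-6 × 2.318×10^7 = 27.1.
Since E_B < E_C, lowering the temperature improves selectivity toward B.

27.1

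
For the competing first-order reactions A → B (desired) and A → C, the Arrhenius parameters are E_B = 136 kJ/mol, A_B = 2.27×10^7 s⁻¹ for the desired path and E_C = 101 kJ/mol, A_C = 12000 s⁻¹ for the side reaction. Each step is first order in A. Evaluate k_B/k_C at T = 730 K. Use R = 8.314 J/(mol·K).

5.92

With equal orders, S_{B/C} = k_B/k_C = (A_B/A_C)·exp[(E_C−E_B)/(RT)].
(E_C−E_B)/(RT) = (101−136)×10³/(8.314×730) = -35000/6069 = -5.767.
k_B/k_C = (2.27×10^7/12000)·exp(-5.767) = 1892 × 0.003130 = 5.92.
Since E_B > E_C, raising the temperature improves selectivity toward B.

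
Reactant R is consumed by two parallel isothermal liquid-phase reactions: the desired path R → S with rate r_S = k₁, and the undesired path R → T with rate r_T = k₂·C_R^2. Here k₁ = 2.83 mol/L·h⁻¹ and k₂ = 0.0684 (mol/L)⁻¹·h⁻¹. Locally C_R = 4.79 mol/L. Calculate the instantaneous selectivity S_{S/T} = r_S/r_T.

1.80

S_{S/T} = r_S/r_T = (k₁)/(k₂·C_R^2) = (k₁/k₂)·C_R^-2.
= (2.83) / (0.0684×4.790^2) = 2.830/1.569 = 1.80.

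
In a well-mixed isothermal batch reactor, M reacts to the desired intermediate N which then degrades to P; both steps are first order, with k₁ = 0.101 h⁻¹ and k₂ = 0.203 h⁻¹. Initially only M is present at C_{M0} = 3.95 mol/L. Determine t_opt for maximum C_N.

The intermediate peaks when r₁ = r₂, i.e. k₁e^(−k₁t) = k₂e^(−k₂t), giving t_opt = ln(k₂/k₁)/(k₂−k₁).
= ln(0.203/0.101)/(0.203−0.101) = ln(2.010)/0.1020 = 0.6981/0.1020 = 6.84 h.

6.84 h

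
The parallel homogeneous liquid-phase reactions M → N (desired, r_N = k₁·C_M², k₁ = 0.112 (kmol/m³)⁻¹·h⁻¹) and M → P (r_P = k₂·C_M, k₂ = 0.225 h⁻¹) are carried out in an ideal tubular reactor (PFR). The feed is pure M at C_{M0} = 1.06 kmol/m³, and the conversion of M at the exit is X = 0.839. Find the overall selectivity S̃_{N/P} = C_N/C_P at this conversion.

C_M = C_{M0}(1−X) = 0.1707 kmol/m³.
Along a PFR/batch, dC_P/dC_M = −r_P/(r_N+r_P) = −k₂/(k₂+k₁·C_M).
Integrating from C_{M0} to C_M: C_P = (0.225/0.112)·ln[(0.225+0.112·1.06)/(0.225+0.112·0.171)] = 2.009·ln(0.3437/0.2441) = 0.6874 kmol/m³.
Then C_N = (C_{M0}−C_M) − C_P = 0.8893 − 0.6874 = 0.2019 kmol/m³.
S̃_{N/P} = C_N/C_P = 0.2019/0.6874 = 0.294.

0.294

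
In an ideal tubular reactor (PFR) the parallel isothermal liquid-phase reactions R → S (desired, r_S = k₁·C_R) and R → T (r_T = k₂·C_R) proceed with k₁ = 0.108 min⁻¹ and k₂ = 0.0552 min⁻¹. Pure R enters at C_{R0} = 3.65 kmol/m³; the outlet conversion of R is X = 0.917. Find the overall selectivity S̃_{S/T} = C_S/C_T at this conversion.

C_R = C_{R0}(1−X) = 0.3029 kmol/m³.
Both paths are first order in R, so the instantaneous fraction to S is constant: dC_S/d(−C_R) = k₁/(k₁+k₂) = 0.6618.
C_S = 0.6618·(C_{R0}−C_R) = 0.6618×3.347 = 2.21 kmol/m³.
C_T = (C_{R0}−C_R)−C_S = 1.132 kmol/m³; S̃_{S/T} = 2.215/1.132 = 1.96.

1.96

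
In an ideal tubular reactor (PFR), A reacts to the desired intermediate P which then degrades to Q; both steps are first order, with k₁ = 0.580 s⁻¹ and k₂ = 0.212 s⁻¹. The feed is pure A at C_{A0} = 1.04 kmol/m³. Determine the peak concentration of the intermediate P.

0.582 kmol/m³

At the optimum, C_{P,max}/C_{A0} = (k₁/k₂)^[k₂/(k₂−k₁)].
= (0.580/0.212)^(0.212/(0.212−0.580)) = (2.736)^(-0.5761) = 0.5600.
C_{P,max} = 0.5600×1.04 = 0.582 kmol/m³.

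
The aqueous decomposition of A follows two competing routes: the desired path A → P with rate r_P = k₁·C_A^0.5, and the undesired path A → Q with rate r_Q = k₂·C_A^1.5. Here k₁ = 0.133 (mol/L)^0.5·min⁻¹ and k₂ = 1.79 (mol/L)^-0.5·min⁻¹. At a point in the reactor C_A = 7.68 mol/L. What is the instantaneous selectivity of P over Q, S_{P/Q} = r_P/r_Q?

0.00967

S_{P/Q} = r_P/r_Q = (k₁·C_A^0.5)/(k₂·C_A^1.5) = (k₁/k₂)·C_A⁻¹.
= (0.133×7.680^0.5) / (1.79×7.680^1.5) = 0.3686/38.10 = 0.00967.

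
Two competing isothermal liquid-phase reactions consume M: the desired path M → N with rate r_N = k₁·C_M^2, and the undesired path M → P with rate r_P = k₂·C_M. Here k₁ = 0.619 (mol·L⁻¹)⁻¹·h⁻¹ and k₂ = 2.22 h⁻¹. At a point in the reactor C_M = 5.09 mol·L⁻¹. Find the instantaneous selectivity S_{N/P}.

S_{N/P} = r_N/r_P = (k₁·C_M^2)/(k₂·C_M) = (k₁/k₂)·C_M.
= (0.619×5.090^2) / (2.22×5.090) = 16.04/11.30 = 1.42.

1.42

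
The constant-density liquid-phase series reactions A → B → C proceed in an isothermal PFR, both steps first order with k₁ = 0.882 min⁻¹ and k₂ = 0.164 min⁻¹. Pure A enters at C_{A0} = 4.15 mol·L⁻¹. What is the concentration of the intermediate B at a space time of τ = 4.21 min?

2.43 mol·L⁻¹

For first-order series with pure A initially, C_B(τ) = k₁C_{A0}/(k₂−k₁)·(e^(−k₁τ) − e^(−k₂τ)).
e^(−k₁τ) = e^(−0.882×4.21) = e^(−3.713) = 0.02440; e^(−k₂τ) = e^(−0.6904) = 0.5014.
C_B = 0.882×4.15/(0.164−0.882) × (0.02440−0.5014) = (-5.098)×(-0.4770) = 2.431 mol·L⁻¹.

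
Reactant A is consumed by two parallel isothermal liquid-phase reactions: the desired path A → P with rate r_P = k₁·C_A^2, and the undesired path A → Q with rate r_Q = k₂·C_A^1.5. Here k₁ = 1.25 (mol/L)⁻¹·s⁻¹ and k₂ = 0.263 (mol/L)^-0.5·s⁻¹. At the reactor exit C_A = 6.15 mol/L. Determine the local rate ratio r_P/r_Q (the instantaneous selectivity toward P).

S_{P/Q} = r_P/r_Q = (k₁·C_A^2)/(k₂·C_A^1.5) = (k₁/k₂)·C_A^0.5.
= (1.25×6.150^2) / (0.263×6.150^1.5) = 47.28/4.011 = 11.8.
Since the desired path is higher order in A, keeping C_A high (PFR or concentrated feed) favours P.

11.8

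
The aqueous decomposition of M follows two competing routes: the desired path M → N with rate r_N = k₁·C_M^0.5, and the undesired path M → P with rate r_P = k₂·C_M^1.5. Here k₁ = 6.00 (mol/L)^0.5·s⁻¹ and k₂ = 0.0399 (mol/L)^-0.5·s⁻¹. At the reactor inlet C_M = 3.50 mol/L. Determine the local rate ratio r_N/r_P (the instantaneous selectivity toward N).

S_{N/P} = r_N/r_P = (k₁·C_M^0.5)/(k₂·C_M^1.5) = (k₁/k₂)·C_M⁻¹.
= (6.00×3.500^0.5) / (0.0399×3.500^1.5) = 11.22/0.2613 = 43.0.
The undesired path is higher order in M, so low C_M (CSTR or dilute feed) favours N.

43.0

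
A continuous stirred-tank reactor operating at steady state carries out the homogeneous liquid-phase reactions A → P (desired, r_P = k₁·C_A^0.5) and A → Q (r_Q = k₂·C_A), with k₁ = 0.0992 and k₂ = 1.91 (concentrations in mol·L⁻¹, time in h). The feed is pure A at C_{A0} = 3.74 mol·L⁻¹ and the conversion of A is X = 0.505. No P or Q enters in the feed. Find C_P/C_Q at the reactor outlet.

Exit C_A = C_{A0}(1−X) = 3.74×0.495 = 1.851 mol·L⁻¹.
In a CSTR the entire volume is at exit conditions, so r_P = 0.0992×1.851^0.5 = 0.1350 and r_Q = 1.91×1.851 = 3.536.
Overall selectivity = C_P/C_Q = r_Pτ/(r_Qτ) = r_P/r_Q = 0.0382.

0.0382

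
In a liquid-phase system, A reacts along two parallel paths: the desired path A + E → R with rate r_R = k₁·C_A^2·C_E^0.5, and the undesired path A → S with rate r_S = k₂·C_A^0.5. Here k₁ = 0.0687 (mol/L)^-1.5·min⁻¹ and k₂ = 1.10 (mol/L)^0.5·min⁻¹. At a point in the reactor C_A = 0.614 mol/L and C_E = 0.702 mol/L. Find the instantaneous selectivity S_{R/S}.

0.0252

S_{R/S} = r_R/r_S = (k₁·C_A^2·C_E^0.5)/(k₂·C_A^0.5) = (k₁/k₂)·C_A^1.5·C_E^0.5.
= (0.0687×0.6140^2×0.7020^0.5) / (1.10×0.6140^0.5) = 0.02170/0.8619 = 0.0252.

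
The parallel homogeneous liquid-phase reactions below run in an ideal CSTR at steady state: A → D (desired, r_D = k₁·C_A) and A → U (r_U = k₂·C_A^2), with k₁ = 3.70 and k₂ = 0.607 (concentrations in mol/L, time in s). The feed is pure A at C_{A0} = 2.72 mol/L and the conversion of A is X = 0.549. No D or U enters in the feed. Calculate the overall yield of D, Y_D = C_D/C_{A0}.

Exit C_A = C_{A0}(1−X) = 2.72×0.451 = 1.227 mol/L.
Rates in a CSTR are evaluated at the outlet concentration: r_D = 3.70×1.227 = 4.539, r_U = 0.607×1.227^2 = 0.9134.
Fraction of consumed A going to D: r_D/(r_D+r_U) = 0.8325.
C_D = 0.8325·C_{A0}·X = 0.8325×2.72×0.549 = 1.24 mol/L; Y_D = C_D/C_{A0} = 0.457.

0.457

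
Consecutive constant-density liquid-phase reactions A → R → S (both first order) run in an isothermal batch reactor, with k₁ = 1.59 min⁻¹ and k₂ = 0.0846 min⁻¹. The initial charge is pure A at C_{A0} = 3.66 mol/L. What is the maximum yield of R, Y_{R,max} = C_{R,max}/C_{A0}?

0.848

For a first-order series the maximum intermediate yield is C_{R,max}/C_{A0} = (k₁/k₂)^[k₂/(k₂−k₁)].
= (1.59/0.0846)^(0.0846/(0.0846−1.59)) = (18.79)^(-0.05620) = 0.8480.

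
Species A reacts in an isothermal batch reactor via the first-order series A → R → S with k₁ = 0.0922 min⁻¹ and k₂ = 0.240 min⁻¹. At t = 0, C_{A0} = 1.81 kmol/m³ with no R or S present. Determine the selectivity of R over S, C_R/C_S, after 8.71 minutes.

Solving the coupled first-order balances gives C_R(t) = [k₁/(k₂−k₁)]·C_{A0}·(e^(−k₁t) − e^(−k₂t)).
e^(−k₁t) = e^(−0.0922×8.71) = e^(−0.8031) = 0.4480; e^(−k₂t) = e^(−2.090) = 0.1236.
C_R = 0.0922×1.81/(0.240−0.0922) × (0.4480−0.1236) = 1.129×0.3243 = 0.3662 kmol/m³.
C_A = C_{A0}e^(−k₁t) = 0.8108 kmol/m³, so C_S = C_{A0}−C_A−C_R = 0.6330 kmol/m³; C_R/C_S = 0.578.

0.578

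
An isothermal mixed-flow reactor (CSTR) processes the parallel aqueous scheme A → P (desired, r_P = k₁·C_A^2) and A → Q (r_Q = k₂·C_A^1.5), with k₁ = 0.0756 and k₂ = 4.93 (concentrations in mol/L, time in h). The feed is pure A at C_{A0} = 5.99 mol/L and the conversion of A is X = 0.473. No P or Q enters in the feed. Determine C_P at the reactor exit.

0.0751 mol/L

Exit C_A = C_{A0}(1−X) = 5.99×0.527 = 3.157 mol/L.
In a CSTR the entire volume is at exit conditions, so r_P = 0.0756×3.157^2 = 0.7533 and r_Q = 4.93×3.157^1.5 = 27.65.
Fraction of consumed A going to P: r_P/(r_P+r_Q) = 0.02652.
C_P = 0.02652·C_{A0}·X = 0.02652×5.99×0.473 = 0.0751 mol/L.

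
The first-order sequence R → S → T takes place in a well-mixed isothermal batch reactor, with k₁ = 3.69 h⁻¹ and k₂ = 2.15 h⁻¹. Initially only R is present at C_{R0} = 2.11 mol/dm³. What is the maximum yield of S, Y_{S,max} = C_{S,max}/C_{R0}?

0.470

Evaluating C_S at t_opt = ln(k₂/k₁)/(k₂−k₁) gives C_{S,max}/C_{R0} = (k₁/k₂)^[k₂/(k₂−k₁)].
= (3.69/2.15)^(2.15/(2.15−3.69)) = (1.716)^(-1.396) = 0.4704.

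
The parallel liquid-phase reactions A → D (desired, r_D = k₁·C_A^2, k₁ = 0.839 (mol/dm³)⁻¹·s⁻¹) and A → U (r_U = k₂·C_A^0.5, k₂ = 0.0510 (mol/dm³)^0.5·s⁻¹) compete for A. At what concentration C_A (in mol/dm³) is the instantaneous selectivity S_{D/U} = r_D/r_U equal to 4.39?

S_{D/U} = (k₁/k₂)·C_A^1.5 ⇒ C_A = (S·k₂/k₁)^(1/1.5).
= (4.39×0.0510/0.839)^(0.6667) = (0.2669)^(0.6667) = 0.414 mol/dm³.

0.414 mol/dm³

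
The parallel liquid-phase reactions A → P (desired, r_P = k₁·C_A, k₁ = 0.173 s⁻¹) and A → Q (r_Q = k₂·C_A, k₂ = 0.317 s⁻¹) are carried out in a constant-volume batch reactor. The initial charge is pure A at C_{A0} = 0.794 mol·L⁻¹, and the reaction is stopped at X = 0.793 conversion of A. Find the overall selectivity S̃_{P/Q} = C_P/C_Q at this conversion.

0.546

C_A = C_{A0}(1−X) = 0.1644 mol·L⁻¹.
Both paths are first order in A, so the instantaneous fraction to P is constant: dC_P/d(−C_A) = k₁/(k₁+k₂) = 0.3531.
C_P = 0.3531·(C_{A0}−C_A) = 0.3531×0.6296 = 0.222 mol·L⁻¹.
C_Q = (C_{A0}−C_A)−C_P = 0.4073 mol·L⁻¹; S̃_{P/Q} = 0.2223/0.4073 = 0.546.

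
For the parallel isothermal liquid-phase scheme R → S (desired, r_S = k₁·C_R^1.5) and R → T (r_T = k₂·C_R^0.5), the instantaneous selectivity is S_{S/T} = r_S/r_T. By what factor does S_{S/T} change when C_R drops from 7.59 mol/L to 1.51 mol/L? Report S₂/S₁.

S_{S/T} = (k₁/k₂)·C_R, so S₂/S₁ = (C_{R,2}/C_{R,1}).
= 1.51/7.59 = 0.199.
Selectivity toward S falls as C_R falls — high-concentration operation is favoured.

0.199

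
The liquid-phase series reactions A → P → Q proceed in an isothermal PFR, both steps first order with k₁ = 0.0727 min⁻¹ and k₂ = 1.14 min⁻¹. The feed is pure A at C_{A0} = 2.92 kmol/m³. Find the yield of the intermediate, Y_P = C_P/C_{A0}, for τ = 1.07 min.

The intermediate concentration in a first-order A→B→C sequence is C_P = k₁C_{A0}(e^(−k₁τ) − e^(−k₂τ))/(k₂−k₁).
e^(−k₁τ) = e^(−0.0727×1.07) = e^(−0.07779) = 0.9252; e^(−k₂τ) = e^(−1.220) = 0.2953.
C_P = 0.0727×2.92/(1.14−0.0727) × (0.9252−0.2953) = 0.1989×0.6299 = 0.1253 kmol/m³.
Y_P = C_P/C_{A0} = 0.1253/2.92 = 0.0429.

0.0429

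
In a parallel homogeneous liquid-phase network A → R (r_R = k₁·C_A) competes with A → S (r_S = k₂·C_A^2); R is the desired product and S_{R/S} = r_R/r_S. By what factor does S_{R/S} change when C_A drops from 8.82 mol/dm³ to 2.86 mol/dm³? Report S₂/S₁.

3.08

S_{R/S} = (k₁/k₂)·C_A⁻¹, so S₂/S₁ = (C_{A,2}/C_{A,1})⁻¹.
= 8.82/2.86 = 3.08.
Selectivity toward R rises as C_A falls — low-concentration operation is favoured.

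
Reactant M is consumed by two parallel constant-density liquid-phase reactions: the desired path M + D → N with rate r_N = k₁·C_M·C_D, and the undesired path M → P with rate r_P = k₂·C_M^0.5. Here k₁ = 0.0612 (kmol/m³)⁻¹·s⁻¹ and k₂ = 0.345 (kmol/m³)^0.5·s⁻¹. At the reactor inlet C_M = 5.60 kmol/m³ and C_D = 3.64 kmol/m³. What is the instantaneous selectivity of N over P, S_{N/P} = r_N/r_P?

S_{N/P} = r_N/r_P = (k₁·C_M·C_D)/(k₂·C_M^0.5) = (k₁/k₂)·C_M^0.5·C_D.
= (0.0612×5.600×3.640) / (0.345×5.600^0.5) = 1.248/0.8164 = 1.53.
Since the desired path is higher order in M, keeping C_M high (PFR or concentrated feed) favours N.

1.53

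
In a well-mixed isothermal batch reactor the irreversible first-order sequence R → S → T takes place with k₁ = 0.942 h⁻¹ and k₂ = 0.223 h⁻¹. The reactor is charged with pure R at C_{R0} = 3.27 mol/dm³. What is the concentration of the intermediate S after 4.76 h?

1.43 mol/dm³

For first-order series with pure R initially, C_S(t) = k₁C_{R0}/(k₂−k₁)·(e^(−k₁t) − e^(−k₂t)).
e^(−k₁t) = e^(−0.942×4.76) = e^(−4.484) = 0.01129; e^(−k₂t) = e^(−1.061) = 0.3459.
C_S = 0.942×3.27/(0.223−0.942) × (0.01129−0.3459) = (-4.284)×(-0.3347) = 1.434 mol/dm³.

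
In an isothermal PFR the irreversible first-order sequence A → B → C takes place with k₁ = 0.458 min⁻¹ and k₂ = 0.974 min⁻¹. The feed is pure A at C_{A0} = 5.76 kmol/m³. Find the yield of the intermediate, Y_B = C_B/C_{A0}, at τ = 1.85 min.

0.234

Solving the coupled first-order balances gives C_B(τ) = [k₁/(k₂−k₁)]·C_{A0}·(e^(−k₁τ) − e^(−k₂τ)).
e^(−k₁τ) = e^(−0.458×1.85) = e^(−0.8473) = 0.4286; e^(−k₂τ) = e^(−1.802) = 0.1650.
C_B = 0.458×5.76/(0.974−0.458) × (0.4286−0.1650) = 5.113×0.2636 = 1.348 kmol/m³.
Y_B = C_B/C_{A0} = 1.348/5.76 = 0.234.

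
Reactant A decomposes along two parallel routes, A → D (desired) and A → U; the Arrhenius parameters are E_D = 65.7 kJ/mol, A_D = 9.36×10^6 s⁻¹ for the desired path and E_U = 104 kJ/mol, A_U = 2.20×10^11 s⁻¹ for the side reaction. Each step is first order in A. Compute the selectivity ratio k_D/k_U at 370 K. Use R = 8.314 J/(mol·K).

k_D/k_U = (A_D/A_U)·exp[−(E_D−E_U)/(RT)] = (A_D/A_U)·exp[(E_U−E_D)/(RT)].
(E_U−E_D)/(RT) = (104−65.7)×10³/(8.314×370) = 38300/3076 = 12.45.
k_D/k_U = (9.36×10^6/2.20×10^11)·exp(12.45) = 4.255×10^-5 × 2.554×10^5 = 10.9.

10.9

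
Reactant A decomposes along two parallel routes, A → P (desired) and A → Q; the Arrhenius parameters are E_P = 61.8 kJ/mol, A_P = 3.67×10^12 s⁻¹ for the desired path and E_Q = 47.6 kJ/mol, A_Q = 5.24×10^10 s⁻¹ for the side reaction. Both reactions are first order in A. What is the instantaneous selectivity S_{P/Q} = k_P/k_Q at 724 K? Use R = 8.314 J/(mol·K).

Since both paths have the same order in A, the concentration cancels and S_{P/Q} = k_P/k_Q = (A_P/A_Q)·exp[(E_Q−E_P)/(RT)].
(E_Q−E_P)/(RT) = (47.6−61.8)×10³/(8.314×724) = -14200/6019 = -2.359.
k_P/k_Q = (3.67×10^12/5.24×10^10)·exp(-2.359) = 70.04 × 0.09451 = 6.62.
Since E_P > E_Q, raising the temperature improves selectivity toward P.

6.62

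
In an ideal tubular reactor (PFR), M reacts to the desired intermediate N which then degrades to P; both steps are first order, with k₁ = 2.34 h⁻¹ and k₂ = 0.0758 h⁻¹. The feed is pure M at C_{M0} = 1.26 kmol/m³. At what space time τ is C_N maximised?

1.51 h

For first-order series the maximum of C_N occurs at τ_opt = ln(k₂/k₁)/(k₂−k₁).
= ln(0.0758/2.34)/(0.0758−2.34) = ln(0.03239)/-2.264 = -3.430/-2.264 = 1.51 h.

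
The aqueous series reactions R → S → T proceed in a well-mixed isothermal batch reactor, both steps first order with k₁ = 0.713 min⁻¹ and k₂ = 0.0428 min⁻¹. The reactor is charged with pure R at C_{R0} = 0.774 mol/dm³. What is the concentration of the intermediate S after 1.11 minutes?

For first-order series with pure R initially, C_S(t) = k₁C_{R0}/(k₂−k₁)·(e^(−k₁t) − e^(−k₂t)).
e^(−k₁t) = e^(−0.713×1.11) = e^(−0.7914) = 0.4532; e^(−k₂t) = e^(−0.04751) = 0.9536.
C_S = 0.713×0.774/(0.0428−0.713) × (0.4532−0.9536) = (-0.8234)×(-0.5004) = 0.4120 mol/dm³.

0.412 mol/dm³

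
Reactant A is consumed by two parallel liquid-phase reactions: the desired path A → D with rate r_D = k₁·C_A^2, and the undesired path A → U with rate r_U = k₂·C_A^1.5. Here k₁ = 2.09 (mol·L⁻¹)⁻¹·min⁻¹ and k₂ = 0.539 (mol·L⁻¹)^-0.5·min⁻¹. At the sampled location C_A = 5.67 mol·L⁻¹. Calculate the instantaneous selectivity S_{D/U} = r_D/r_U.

9.23

S_{D/U} = r_D/r_U = (k₁·C_A^2)/(k₂·C_A^1.5) = (k₁/k₂)·C_A^0.5.
= (2.09×5.670^2) / (0.539×5.670^1.5) = 67.19/7.277 = 9.23.
Since the desired path is higher order in A, keeping C_A high (PFR or concentrated feed) favours D.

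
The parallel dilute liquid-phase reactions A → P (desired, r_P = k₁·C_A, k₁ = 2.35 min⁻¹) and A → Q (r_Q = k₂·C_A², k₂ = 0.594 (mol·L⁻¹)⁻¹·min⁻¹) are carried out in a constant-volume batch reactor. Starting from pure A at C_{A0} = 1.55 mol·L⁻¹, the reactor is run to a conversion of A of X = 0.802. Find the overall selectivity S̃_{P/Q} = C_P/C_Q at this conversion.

4.39

C_A = C_{A0}(1−X) = 0.3069 mol·L⁻¹.
Along a PFR/batch, dC_P/dC_A = −r_P/(r_P+r_Q) = −k₁/(k₁+k₂·C_A).
Integrating from C_{A0} to C_A: C_P = (2.35/0.594)·ln[(2.35+0.594·1.55)/(2.35+0.594·0.307)] = 3.956·ln(3.271/2.532) = 1.012 mol·L⁻¹.
C_Q = (C_{A0}−C_A)−C_P = 0.2308 mol·L⁻¹; S̃_{P/Q} = 1.012/0.2308 = 4.39.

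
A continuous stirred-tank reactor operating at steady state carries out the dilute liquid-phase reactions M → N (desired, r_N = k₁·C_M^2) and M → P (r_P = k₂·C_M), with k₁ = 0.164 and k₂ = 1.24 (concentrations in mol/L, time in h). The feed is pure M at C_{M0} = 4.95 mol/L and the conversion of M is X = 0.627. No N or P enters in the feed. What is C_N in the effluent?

Exit C_M = C_{M0}(1−X) = 4.95×0.373 = 1.846 mol/L.
A CSTR operates uniformly at the exit composition, giving r_N = 0.5591 and r_P = 2.289 (each k·C_M^n at C_M = 1.846).
Fraction of consumed M going to N: r_N/(r_N+r_P) = 0.1963.
C_N = 0.1963·C_{M0}·X = 0.1963×4.95×0.627 = 0.609 mol/L.

0.609 mol/L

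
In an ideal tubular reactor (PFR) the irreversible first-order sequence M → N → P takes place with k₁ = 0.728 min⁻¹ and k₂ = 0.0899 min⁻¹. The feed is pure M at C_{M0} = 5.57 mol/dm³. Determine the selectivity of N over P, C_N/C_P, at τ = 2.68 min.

5.95

For first-order series with pure M initially, C_N(τ) = k₁C_{M0}/(k₂−k₁)·(e^(−k₁τ) − e^(−k₂τ)).
e^(−k₁τ) = e^(−0.728×2.68) = e^(−1.951) = 0.1421; e^(−k₂τ) = e^(−0.2409) = 0.7859.
C_N = 0.728×5.57/(0.0899−0.728) × (0.1421−0.7859) = (-6.355)×(-0.6438) = 4.091 mol/dm³.
C_M = C_{M0}e^(−k₁τ) = 0.7916 mol/dm³, so C_P = C_{M0}−C_M−C_N = 0.6874 mol/dm³; C_N/C_P = 5.95.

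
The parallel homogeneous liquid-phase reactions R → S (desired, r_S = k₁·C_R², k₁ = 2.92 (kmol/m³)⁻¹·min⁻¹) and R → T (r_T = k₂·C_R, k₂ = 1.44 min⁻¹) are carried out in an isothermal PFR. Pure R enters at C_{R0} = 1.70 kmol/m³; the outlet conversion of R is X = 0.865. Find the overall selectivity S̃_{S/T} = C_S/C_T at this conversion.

1.69

C_R = C_{R0}(1−X) = 0.2295 kmol/m³.
Along a PFR/batch, dC_T/dC_R = −r_T/(r_S+r_T) = −k₂/(k₂+k₁·C_R).
Integrating from C_{R0} to C_R: C_T = (1.44/2.92)·ln[(1.44+2.92·1.70)/(1.44+2.92·0.230)] = 0.4932·ln(6.404/2.110) = 0.5475 kmol/m³.
Then C_S = (C_{R0}−C_R) − C_T = 1.470 − 0.5475 = 0.9230 kmol/m³.
S̃_{S/T} = C_S/C_T = 0.9230/0.5475 = 1.69.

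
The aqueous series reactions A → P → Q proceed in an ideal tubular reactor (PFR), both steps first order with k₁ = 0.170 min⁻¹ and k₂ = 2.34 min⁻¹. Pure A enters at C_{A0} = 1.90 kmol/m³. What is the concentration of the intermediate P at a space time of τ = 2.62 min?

Solving the coupled first-order balances gives C_P(τ) = [k₁/(k₂−k₁)]·C_{A0}·(e^(−k₁τ) − e^(−k₂τ)).
e^(−k₁τ) = e^(−0.170×2.62) = e^(−0.4454) = 0.6406; e^(−k₂τ) = e^(−6.131) = 0.002175.
C_P = 0.170×1.90/(2.34−0.170) × (0.6406−0.002175) = 0.1488×0.6384 = 0.09502 kmol/m³.

0.0950 kmol/m³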